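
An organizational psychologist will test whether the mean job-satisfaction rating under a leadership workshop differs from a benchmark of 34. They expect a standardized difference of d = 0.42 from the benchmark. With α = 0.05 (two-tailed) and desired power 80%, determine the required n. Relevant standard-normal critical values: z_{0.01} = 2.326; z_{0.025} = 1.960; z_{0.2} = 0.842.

For a one-sample test: n = ((z_{α/2} + z_β) / d)².
z_{α/2} + z_β = 1.960 + 0.842 = 2.802.
n = (2.802 / 0.42)² = 6.671² = 44.51.
Round up.

n = 45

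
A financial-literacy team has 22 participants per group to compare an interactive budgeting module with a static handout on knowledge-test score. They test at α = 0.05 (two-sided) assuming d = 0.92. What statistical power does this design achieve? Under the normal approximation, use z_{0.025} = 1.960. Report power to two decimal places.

power ≈ 0.86

For two equal groups, power = Φ(d·√(n/2) − z_{α/2}).
d·√(n/2) = 0.92 × √(22/2) = 0.92 × 3.317 = 3.051.
z_β = 3.051 − 1.960 = 1.091.
Power = Φ(1.091) = 0.862.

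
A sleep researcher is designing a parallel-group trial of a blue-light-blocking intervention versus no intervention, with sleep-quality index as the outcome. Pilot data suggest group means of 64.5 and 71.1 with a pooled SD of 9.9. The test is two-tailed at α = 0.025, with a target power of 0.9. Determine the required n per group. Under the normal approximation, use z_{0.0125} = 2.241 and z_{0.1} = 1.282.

Cohen's d = |M₁ − M₂| / SD_pooled = |64.5 − 71.1| / 9.9 = 6.6 / 9.9 = 0.667.
For two independent groups with equal n: n = 2·((z_{α/2} + z_β) / d)².
z_{α/2} + z_β = 2.241 + 1.282 = 3.523.
n = 2 × (3.523 / 0.667)² = 2 × 5.282² = 2 × 27.90 = 55.8.
Round up to the next whole participant.

n = 56 per group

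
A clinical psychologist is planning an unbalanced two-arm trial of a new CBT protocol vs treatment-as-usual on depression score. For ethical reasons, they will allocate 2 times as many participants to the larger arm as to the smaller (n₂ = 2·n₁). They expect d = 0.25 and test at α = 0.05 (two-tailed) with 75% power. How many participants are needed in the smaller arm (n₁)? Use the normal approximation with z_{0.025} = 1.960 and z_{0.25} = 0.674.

n₁ = 167

With allocation ratio k = n₂/n₁ = 2, Var(x̄₁−x̄₂) = σ²(1/n₁ + 1/(k·n₁)) = σ²·(k+1)/(k·n₁).
So n₁ = (1 + 1/k)·((z_{α/2} + z_β)/d)² = 1.500 × (2.634/0.25)².
n₁ = 1.500 × 111.01 = 166.5.
Round up: n₁ = 167, giving n₂ = 2 × 167 = 334.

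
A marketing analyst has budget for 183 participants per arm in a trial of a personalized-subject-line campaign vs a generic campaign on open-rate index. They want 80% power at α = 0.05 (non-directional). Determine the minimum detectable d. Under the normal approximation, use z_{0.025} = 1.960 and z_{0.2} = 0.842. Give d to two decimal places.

d_min ≈ 0.29

For two independent groups of n = 183 each: d_min = (z_{α/2} + z_β)·√(2/n).
z-sum = 1.960 + 0.842 = 2.802.
d_min = 2.802 × √(2/183) = 2.802 × 0.1045 = 0.293.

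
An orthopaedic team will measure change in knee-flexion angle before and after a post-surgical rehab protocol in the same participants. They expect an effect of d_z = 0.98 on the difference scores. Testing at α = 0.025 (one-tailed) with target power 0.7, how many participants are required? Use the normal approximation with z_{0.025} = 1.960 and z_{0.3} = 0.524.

For a paired (one-sample on differences) test: n = ((z_{α} + z_β) / d)².
z_{α} + z_β = 1.960 + 0.524 = 2.484.
n = (2.484 / 0.98)² = 2.535² = 6.42.
Round up.

n = 7 pairs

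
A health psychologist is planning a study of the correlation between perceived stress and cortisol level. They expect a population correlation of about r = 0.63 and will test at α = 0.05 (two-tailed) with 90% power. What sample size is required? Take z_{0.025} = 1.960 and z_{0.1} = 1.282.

Fisher's z: C = ½·ln((1+r)/(1−r)) = ½·ln(4.4054) = 0.7414.
n = ((z_{α/2} + z_β)/C)² + 3.
(1.960 + 1.282) / 0.7414 = 3.242 / 0.7414 = 4.373.
n = 4.373² + 3 = 19.12 + 3 = 22.1.
Round up.

n = 23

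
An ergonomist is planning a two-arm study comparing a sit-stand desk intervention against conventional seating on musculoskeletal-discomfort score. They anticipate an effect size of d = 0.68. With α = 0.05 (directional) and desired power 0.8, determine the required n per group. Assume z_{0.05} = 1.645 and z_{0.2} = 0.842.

For two independent groups with equal n: n = 2·((z_{α} + z_β) / d)².
z_{α} + z_β = 1.645 + 0.842 = 2.487.
n = 2 × (2.487 / 0.68)² = 2 × 3.657² = 2 × 13.38 = 26.8.
Round up to the next whole participant.

n = 27 per group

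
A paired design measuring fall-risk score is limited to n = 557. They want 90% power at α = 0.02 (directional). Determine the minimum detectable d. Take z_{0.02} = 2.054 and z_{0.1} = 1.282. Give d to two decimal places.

For a single sample (or paired design) of n = 557: d_min = (z_{α} + z_β)/√n.
z-sum = 2.054 + 1.282 = 3.336.
d_min = 3.336 / √557 = 3.336 / 23.601 = 0.141.

d_min ≈ 0.14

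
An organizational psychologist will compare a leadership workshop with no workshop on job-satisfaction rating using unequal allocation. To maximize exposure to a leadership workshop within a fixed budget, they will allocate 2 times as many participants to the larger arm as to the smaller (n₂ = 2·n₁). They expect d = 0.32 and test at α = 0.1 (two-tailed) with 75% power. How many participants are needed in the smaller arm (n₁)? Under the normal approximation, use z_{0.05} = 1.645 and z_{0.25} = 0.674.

n₁ = 79

With allocation ratio k = n₂/n₁ = 2, Var(x̄₁−x̄₂) = σ²(1/n₁ + 1/(k·n₁)) = σ²·(k+1)/(k·n₁).
So n₁ = (1 + 1/k)·((z_{α/2} + z_β)/d)² = 1.500 × (2.319/0.32)².
n₁ = 1.500 × 52.52 = 78.8.
Round up: n₁ = 79, giving n₂ = 2 × 79 = 158.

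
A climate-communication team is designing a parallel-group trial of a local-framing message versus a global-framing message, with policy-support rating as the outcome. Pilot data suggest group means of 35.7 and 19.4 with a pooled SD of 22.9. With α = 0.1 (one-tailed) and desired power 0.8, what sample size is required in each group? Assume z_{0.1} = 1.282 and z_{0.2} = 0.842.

Cohen's d = |M₁ − M₂| / SD_pooled = |35.7 − 19.4| / 22.9 = 16.3 / 22.9 = 0.712.
For two independent groups with equal n: n = 2·((z_{α} + z_β) / d)².
z_{α} + z_β = 1.282 + 0.842 = 2.124.
n = 2 × (2.124 / 0.712)² = 2 × 2.983² = 2 × 8.90 = 17.8.
Round up to the next whole participant.

n = 18 per group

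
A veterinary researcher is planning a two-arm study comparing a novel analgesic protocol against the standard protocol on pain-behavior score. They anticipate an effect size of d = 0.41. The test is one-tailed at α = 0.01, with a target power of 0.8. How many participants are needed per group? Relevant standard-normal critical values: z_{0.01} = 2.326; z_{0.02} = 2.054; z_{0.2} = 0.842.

For two independent groups with equal n: n = 2·((z_{α} + z_β) / d)².
z_{α} + z_β = 2.326 + 0.842 = 3.168.
n = 2 × (3.168 / 0.41)² = 2 × 7.727² = 2 × 59.70 = 119.4.
Round up to the next whole participant.

n = 120 per group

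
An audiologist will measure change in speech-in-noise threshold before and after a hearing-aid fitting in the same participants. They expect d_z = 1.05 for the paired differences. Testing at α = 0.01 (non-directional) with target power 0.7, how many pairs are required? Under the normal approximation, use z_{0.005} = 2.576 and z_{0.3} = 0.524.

n = 9 pairs

For a paired (one-sample on differences) test: n = ((z_{α/2} + z_β) / d)².
z_{α/2} + z_β = 2.576 + 0.524 = 3.100.
n = (3.100 / 1.05)² = 2.952² = 8.72.
Round up.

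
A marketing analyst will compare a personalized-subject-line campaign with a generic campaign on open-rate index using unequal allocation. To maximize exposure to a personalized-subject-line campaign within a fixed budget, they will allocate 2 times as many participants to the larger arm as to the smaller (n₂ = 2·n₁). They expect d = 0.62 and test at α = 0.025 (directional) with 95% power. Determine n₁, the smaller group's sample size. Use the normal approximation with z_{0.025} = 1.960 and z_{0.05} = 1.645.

n₁ = 51

With allocation ratio k = n₂/n₁ = 2, Var(x̄₁−x̄₂) = σ²(1/n₁ + 1/(k·n₁)) = σ²·(k+1)/(k·n₁).
So n₁ = (1 + 1/k)·((z_{α} + z_β)/d)² = 1.500 × (3.605/0.62)².
n₁ = 1.500 × 33.81 = 50.7.
Round up: n₁ = 51, giving n₂ = 2 × 51 = 102.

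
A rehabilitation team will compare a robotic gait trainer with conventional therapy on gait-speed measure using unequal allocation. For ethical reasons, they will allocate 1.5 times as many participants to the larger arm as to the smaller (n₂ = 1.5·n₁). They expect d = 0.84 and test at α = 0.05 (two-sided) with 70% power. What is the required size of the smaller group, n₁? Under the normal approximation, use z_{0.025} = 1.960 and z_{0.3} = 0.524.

n₁ = 15

With allocation ratio k = n₂/n₁ = 1.5, Var(x̄₁−x̄₂) = σ²(1/n₁ + 1/(k·n₁)) = σ²·(k+1)/(k·n₁).
So n₁ = (1 + 1/k)·((z_{α/2} + z_β)/d)² = 1.667 × (2.484/0.84)².
n₁ = 1.667 × 8.74 = 14.6.
Round up: n₁ = 15, giving n₂ = ⌈1.5 × 15⌉ = ⌈22.5⌉ = 23.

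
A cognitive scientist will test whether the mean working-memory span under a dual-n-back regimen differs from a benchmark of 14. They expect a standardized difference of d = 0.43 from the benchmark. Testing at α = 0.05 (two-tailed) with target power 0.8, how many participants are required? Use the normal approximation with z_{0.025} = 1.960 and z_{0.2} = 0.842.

For a one-sample test: n = ((z_{α/2} + z_β) / d)².
z_{α/2} + z_β = 1.960 + 0.842 = 2.802.
n = (2.802 / 0.43)² = 6.516² = 42.46.
Round up.

n = 43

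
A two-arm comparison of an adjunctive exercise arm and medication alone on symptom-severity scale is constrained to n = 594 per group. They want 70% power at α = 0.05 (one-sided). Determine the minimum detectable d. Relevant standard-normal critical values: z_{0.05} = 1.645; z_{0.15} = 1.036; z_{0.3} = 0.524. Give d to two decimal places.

d_min ≈ 0.13

For two independent groups of n = 594 each: d_min = (z_{α} + z_β)·√(2/n).
z-sum = 1.645 + 0.524 = 2.169.
d_min = 2.169 × √(2/594) = 2.169 × 0.0580 = 0.126.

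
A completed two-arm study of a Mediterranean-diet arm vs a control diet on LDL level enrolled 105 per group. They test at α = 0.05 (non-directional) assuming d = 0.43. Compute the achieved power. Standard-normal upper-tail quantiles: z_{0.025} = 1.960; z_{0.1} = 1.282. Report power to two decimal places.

For two equal groups, power = Φ(d·√(n/2) − z_{α/2}).
d·√(n/2) = 0.43 × √(105/2) = 0.43 × 7.246 = 3.116.
z_β = 3.116 − 1.960 = 1.156.
Power = Φ(1.156) = 0.876.

power ≈ 0.88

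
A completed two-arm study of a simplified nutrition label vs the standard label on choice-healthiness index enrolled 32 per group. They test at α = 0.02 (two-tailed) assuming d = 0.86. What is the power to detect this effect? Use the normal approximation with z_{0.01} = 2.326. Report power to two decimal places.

For two equal groups, power = Φ(d·√(n/2) − z_{α/2}).
d·√(n/2) = 0.86 × √(32/2) = 0.86 × 4.000 = 3.440.
z_β = 3.440 − 2.326 = 1.114.
Power = Φ(1.114) = 0.867.

power ≈ 0.87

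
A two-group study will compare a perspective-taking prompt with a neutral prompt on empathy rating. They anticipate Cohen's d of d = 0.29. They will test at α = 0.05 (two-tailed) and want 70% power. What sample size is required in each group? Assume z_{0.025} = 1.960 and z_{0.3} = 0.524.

For two independent groups with equal n: n = 2·((z_{α/2} + z_β) / d)².
z_{α/2} + z_β = 1.960 + 0.524 = 2.484.
n = 2 × (2.484 / 0.29)² = 2 × 8.566² = 2 × 73.37 = 146.7.
Round up to the next whole participant.

n = 147 per group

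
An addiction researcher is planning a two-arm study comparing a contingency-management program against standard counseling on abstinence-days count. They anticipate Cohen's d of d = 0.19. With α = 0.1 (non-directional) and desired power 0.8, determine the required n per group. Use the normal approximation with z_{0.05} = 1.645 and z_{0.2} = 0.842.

n = 343 per group

For two independent groups with equal n: n = 2·((z_{α/2} + z_β) / d)².
z_{α/2} + z_β = 1.645 + 0.842 = 2.487.
n = 2 × (2.487 / 0.19)² = 2 × 13.089² = 2 × 171.33 = 342.7.
Round up to the next whole participant.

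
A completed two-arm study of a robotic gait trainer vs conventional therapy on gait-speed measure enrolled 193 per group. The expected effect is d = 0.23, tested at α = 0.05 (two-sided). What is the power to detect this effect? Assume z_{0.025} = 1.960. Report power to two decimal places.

For two equal groups, power = Φ(d·√(n/2) − z_{α/2}).
d·√(n/2) = 0.23 × √(193/2) = 0.23 × 9.823 = 2.259.
z_β = 2.259 − 1.960 = 0.299.
Power = Φ(0.299) = 0.618.

power ≈ 0.62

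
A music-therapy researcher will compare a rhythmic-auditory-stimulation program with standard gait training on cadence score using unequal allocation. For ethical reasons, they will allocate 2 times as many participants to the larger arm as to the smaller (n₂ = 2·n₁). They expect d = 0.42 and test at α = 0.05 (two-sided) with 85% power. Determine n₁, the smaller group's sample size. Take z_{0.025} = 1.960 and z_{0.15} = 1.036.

With allocation ratio k = n₂/n₁ = 2, Var(x̄₁−x̄₂) = σ²(1/n₁ + 1/(k·n₁)) = σ²·(k+1)/(k·n₁).
So n₁ = (1 + 1/k)·((z_{α/2} + z_β)/d)² = 1.500 × (2.996/0.42)².
n₁ = 1.500 × 50.88 = 76.3.
Round up: n₁ = 77, giving n₂ = 2 × 77 = 154.

n₁ = 77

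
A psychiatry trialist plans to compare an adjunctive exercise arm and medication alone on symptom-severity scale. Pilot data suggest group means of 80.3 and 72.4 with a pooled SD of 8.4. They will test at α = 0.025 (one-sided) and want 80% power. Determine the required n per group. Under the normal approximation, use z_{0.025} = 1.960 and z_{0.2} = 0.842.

n = 18 per group

Cohen's d = |M₁ − M₂| / SD_pooled = |80.3 − 72.4| / 8.4 = 7.9 / 8.4 = 0.940.
For two independent groups with equal n: n = 2·((z_{α} + z_β) / d)².
z_{α} + z_β = 1.960 + 0.842 = 2.802.
n = 2 × (2.802 / 0.940)² = 2 × 2.981² = 2 × 8.89 = 17.8.
Round up to the next whole participant.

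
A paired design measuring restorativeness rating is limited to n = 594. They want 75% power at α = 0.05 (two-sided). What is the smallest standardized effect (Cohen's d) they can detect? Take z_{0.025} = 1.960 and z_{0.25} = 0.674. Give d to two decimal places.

d_min ≈ 0.11

For a single sample (or paired design) of n = 594: d_min = (z_{α/2} + z_β)/√n.
z-sum = 1.960 + 0.674 = 2.634.
d_min = 2.634 / √594 = 2.634 / 24.372 = 0.108.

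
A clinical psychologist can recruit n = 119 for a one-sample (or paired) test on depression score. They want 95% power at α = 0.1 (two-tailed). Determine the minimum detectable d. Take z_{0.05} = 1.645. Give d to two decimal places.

d_min ≈ 0.30

For a single sample (or paired design) of n = 119: d_min = (z_{α/2} + z_β)/√n.
z-sum = 1.645 + 1.645 = 3.290.
d_min = 3.290 / √119 = 3.290 / 10.909 = 0.302.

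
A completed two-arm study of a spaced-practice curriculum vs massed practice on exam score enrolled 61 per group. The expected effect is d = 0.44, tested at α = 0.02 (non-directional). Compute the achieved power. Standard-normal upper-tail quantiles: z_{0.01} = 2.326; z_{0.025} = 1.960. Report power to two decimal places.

power ≈ 0.54

For two equal groups, power = Φ(d·√(n/2) − z_{α/2}).
d·√(n/2) = 0.44 × √(61/2) = 0.44 × 5.523 = 2.430.
z_β = 2.430 − 2.326 = 0.104.
Power = Φ(0.104) = 0.541.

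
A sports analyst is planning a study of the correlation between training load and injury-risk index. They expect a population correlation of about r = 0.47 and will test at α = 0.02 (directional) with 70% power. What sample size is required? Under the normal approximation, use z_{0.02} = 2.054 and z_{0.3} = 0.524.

Fisher's z: C = ½·ln((1+r)/(1−r)) = ½·ln(2.7736) = 0.5101.
n = ((z_{α} + z_β)/C)² + 3.
(2.054 + 0.524) / 0.5101 = 2.578 / 0.5101 = 5.054.
n = 5.054² + 3 = 25.54 + 3 = 28.5.
Round up.

n = 29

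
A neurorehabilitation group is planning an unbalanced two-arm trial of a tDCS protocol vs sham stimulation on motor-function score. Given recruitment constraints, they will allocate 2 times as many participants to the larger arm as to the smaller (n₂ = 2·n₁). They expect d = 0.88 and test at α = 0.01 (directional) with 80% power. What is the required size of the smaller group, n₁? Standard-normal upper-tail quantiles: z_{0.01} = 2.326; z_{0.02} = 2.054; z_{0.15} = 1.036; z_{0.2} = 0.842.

n₁ = 20

With allocation ratio k = n₂/n₁ = 2, Var(x̄₁−x̄₂) = σ²(1/n₁ + 1/(k·n₁)) = σ²·(k+1)/(k·n₁).
So n₁ = (1 + 1/k)·((z_{α} + z_β)/d)² = 1.500 × (3.168/0.88)².
n₁ = 1.500 × 12.96 = 19.4.
Round up: n₁ = 20, giving n₂ = 2 × 20 = 40.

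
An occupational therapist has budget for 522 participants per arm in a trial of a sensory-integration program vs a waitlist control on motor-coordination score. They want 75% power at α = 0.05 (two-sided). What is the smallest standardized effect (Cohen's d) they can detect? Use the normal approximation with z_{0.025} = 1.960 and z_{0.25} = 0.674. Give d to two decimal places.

For two independent groups of n = 522 each: d_min = (z_{α/2} + z_β)·√(2/n).
z-sum = 1.960 + 0.674 = 2.634.
d_min = 2.634 × √(2/522) = 2.634 × 0.0619 = 0.163.

d_min ≈ 0.16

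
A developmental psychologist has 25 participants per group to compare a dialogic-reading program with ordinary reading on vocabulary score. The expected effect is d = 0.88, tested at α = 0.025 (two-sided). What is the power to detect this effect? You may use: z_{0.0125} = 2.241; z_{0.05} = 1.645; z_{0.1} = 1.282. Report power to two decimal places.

power ≈ 0.81

For two equal groups, power = Φ(d·√(n/2) − z_{α/2}).
d·√(n/2) = 0.88 × √(25/2) = 0.88 × 3.536 = 3.111.
z_β = 3.111 − 2.241 = 0.870.
Power = Φ(0.870) = 0.808.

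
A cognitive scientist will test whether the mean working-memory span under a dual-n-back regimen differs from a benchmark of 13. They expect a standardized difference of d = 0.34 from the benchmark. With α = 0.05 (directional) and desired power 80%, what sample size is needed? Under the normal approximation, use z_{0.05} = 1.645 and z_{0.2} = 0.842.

For a one-sample test: n = ((z_{α} + z_β) / d)².
z_{α} + z_β = 1.645 + 0.842 = 2.487.
n = (2.487 / 0.34)² = 7.315² = 53.50.
Round up.

n = 54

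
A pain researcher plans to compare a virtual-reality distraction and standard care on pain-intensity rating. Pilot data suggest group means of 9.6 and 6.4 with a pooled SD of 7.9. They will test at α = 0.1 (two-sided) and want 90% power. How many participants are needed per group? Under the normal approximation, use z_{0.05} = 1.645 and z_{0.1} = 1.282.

Cohen's d = |M₁ − M₂| / SD_pooled = |9.6 − 6.4| / 7.9 = 3.2 / 7.9 = 0.405.
For two independent groups with equal n: n = 2·((z_{α/2} + z_β) / d)².
z_{α/2} + z_β = 1.645 + 1.282 = 2.927.
n = 2 × (2.927 / 0.405)² = 2 × 7.227² = 2 × 52.23 = 104.5.
Round up to the next whole participant.

n = 105 per group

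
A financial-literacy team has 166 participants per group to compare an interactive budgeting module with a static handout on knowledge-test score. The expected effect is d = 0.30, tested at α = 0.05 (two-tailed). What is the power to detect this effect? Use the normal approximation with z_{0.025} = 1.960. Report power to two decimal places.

For two equal groups, power = Φ(d·√(n/2) − z_{α/2}).
d·√(n/2) = 0.30 × √(166/2) = 0.30 × 9.110 = 2.733.
z_β = 2.733 − 1.960 = 0.773.
Power = Φ(0.773) = 0.780.

power ≈ 0.78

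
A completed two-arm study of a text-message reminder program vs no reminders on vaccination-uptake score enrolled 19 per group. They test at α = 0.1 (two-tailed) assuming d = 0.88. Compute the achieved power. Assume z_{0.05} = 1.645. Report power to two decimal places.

For two equal groups, power = Φ(d·√(n/2) − z_{α/2}).
d·√(n/2) = 0.88 × √(19/2) = 0.88 × 3.082 = 2.712.
z_β = 2.712 − 1.645 = 1.067.
Power = Φ(1.067) = 0.857.

power ≈ 0.86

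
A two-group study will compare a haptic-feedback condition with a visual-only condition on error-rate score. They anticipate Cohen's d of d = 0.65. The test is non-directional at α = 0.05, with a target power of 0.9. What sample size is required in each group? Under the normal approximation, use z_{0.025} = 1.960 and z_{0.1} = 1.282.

For two independent groups with equal n: n = 2·((z_{α/2} + z_β) / d)².
z_{α/2} + z_β = 1.960 + 1.282 = 3.242.
n = 2 × (3.242 / 0.65)² = 2 × 4.988² = 2 × 24.88 = 49.8.
Round up to the next whole participant.

n = 50 per group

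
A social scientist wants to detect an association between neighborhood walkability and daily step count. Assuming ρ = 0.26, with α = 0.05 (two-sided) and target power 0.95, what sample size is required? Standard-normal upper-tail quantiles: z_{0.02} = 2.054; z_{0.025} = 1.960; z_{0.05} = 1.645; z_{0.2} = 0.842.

Fisher's z: C = ½·ln((1+r)/(1−r)) = ½·ln(1.7027) = 0.2661.
n = ((z_{α/2} + z_β)/C)² + 3.
(1.960 + 1.645) / 0.2661 = 3.605 / 0.2661 = 13.548.
n = 13.548² + 3 = 183.54 + 3 = 186.5.
Round up.

n = 187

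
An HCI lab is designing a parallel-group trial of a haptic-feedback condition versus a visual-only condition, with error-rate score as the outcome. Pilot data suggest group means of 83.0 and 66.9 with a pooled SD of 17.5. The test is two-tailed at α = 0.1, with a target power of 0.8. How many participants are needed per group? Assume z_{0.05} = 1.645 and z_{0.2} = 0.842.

n = 15 per group

Cohen's d = |M₁ − M₂| / SD_pooled = |83.0 − 66.9| / 17.5 = 16.1 / 17.5 = 0.920.
For two independent groups with equal n: n = 2·((z_{α/2} + z_β) / d)².
z_{α/2} + z_β = 1.645 + 0.842 = 2.487.
n = 2 × (2.487 / 0.920)² = 2 × 2.703² = 2 × 7.31 = 14.6.
Round up to the next whole participant.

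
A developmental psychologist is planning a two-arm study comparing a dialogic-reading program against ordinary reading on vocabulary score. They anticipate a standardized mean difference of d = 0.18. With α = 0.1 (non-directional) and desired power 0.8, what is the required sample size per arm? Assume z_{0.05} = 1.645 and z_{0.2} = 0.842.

n = 382 per group

For two independent groups with equal n: n = 2·((z_{α/2} + z_β) / d)².
z_{α/2} + z_β = 1.645 + 0.842 = 2.487.
n = 2 × (2.487 / 0.18)² = 2 × 13.817² = 2 × 190.90 = 381.8.
Round up to the next whole participant.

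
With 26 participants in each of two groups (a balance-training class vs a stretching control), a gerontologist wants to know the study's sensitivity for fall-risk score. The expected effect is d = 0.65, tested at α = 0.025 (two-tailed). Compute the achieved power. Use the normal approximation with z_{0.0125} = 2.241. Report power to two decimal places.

power ≈ 0.54

For two equal groups, power = Φ(d·√(n/2) − z_{α/2}).
d·√(n/2) = 0.65 × √(26/2) = 0.65 × 3.606 = 2.344.
z_β = 2.344 − 2.241 = 0.103.
Power = Φ(0.103) = 0.541.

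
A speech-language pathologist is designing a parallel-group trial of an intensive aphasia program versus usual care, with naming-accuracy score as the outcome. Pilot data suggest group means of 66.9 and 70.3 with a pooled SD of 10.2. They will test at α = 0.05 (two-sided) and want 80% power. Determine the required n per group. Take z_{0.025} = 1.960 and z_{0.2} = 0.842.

n = 142 per group

Cohen's d = |M₁ − M₂| / SD_pooled = |66.9 − 70.3| / 10.2 = 3.4 / 10.2 = 0.333.
For two independent groups with equal n: n = 2·((z_{α/2} + z_β) / d)².
z_{α/2} + z_β = 1.960 + 0.842 = 2.802.
n = 2 × (2.802 / 0.333)² = 2 × 8.414² = 2 × 70.80 = 141.6.
Round up to the next whole participant.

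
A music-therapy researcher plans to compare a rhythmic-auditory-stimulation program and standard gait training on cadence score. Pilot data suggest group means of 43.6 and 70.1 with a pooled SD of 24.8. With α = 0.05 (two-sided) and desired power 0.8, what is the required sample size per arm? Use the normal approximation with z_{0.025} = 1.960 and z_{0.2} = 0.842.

n = 14 per group

Cohen's d = |M₁ − M₂| / SD_pooled = |43.6 − 70.1| / 24.8 = 26.5 / 24.8 = 1.069.
For two independent groups with equal n: n = 2·((z_{α/2} + z_β) / d)².
z_{α/2} + z_β = 1.960 + 0.842 = 2.802.
n = 2 × (2.802 / 1.069)² = 2 × 2.621² = 2 × 6.87 = 13.7.
Round up to the next whole participant.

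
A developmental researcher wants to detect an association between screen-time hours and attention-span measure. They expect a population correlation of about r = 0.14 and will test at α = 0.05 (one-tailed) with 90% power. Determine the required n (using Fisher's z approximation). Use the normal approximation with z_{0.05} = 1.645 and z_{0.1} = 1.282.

Fisher's z: C = ½·ln((1+r)/(1−r)) = ½·ln(1.3256) = 0.1409.
n = ((z_{α} + z_β)/C)² + 3.
(1.645 + 1.282) / 0.1409 = 2.927 / 0.1409 = 20.774.
n = 20.774² + 3 = 431.54 + 3 = 434.5.
Round up.

n = 435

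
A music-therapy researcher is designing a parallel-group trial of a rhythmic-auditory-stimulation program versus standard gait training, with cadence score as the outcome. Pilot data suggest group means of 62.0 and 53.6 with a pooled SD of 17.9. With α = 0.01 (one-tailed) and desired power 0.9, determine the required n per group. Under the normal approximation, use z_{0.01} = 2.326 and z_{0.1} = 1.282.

Cohen's d = |M₁ − M₂| / SD_pooled = |62.0 − 53.6| / 17.9 = 8.4 / 17.9 = 0.469.
For two independent groups with equal n: n = 2·((z_{α} + z_β) / d)².
z_{α} + z_β = 2.326 + 1.282 = 3.608.
n = 2 × (3.608 / 0.469)² = 2 × 7.693² = 2 × 59.18 = 118.4.
Round up to the next whole participant.

n = 119 per group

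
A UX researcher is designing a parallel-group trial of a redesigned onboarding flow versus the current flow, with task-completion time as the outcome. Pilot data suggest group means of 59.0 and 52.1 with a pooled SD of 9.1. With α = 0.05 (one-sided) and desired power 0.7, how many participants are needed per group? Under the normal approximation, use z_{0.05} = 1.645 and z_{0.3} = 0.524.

n = 17 per group

Cohen's d = |M₁ − M₂| / SD_pooled = |59.0 − 52.1| / 9.1 = 6.9 / 9.1 = 0.758.
For two independent groups with equal n: n = 2·((z_{α} + z_β) / d)².
z_{α} + z_β = 1.645 + 0.524 = 2.169.
n = 2 × (2.169 / 0.758)² = 2 × 2.861² = 2 × 8.19 = 16.4.
Round up to the next whole participant.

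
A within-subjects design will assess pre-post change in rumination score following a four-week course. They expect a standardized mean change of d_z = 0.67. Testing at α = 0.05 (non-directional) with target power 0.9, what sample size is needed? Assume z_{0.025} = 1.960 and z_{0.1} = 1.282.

n = 24 pairs

For a paired (one-sample on differences) test: n = ((z_{α/2} + z_β) / d)².
z_{α/2} + z_β = 1.960 + 1.282 = 3.242.
n = (3.242 / 0.67)² = 4.839² = 23.41.
Round up.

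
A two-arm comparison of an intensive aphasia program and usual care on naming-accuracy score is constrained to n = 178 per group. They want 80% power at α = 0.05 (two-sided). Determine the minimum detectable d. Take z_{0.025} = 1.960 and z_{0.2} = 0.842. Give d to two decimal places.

For two independent groups of n = 178 each: d_min = (z_{α/2} + z_β)·√(2/n).
z-sum = 1.960 + 0.842 = 2.802.
d_min = 2.802 × √(2/178) = 2.802 × 0.1060 = 0.297.

d_min ≈ 0.30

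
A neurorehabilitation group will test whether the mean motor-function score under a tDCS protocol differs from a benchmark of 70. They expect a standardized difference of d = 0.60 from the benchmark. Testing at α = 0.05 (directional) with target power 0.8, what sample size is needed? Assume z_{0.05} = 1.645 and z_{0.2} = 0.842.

For a one-sample test: n = ((z_{α} + z_β) / d)².
z_{α} + z_β = 1.645 + 0.842 = 2.487.
n = (2.487 / 0.60)² = 4.145² = 17.18.
Round up.

n = 18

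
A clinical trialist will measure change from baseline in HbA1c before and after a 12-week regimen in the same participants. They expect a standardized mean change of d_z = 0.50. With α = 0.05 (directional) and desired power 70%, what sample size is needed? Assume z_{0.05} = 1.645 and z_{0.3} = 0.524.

n = 19 pairs

For a paired (one-sample on differences) test: n = ((z_{α} + z_β) / d)².
z_{α} + z_β = 1.645 + 0.524 = 2.169.
n = (2.169 / 0.50)² = 4.338² = 18.82.
Round up.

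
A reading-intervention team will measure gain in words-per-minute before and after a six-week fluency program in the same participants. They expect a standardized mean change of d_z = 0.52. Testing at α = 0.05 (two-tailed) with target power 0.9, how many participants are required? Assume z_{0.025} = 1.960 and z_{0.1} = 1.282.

n = 39 pairs

For a paired (one-sample on differences) test: n = ((z_{α/2} + z_β) / d)².
z_{α/2} + z_β = 1.960 + 1.282 = 3.242.
n = (3.242 / 0.52)² = 6.235² = 38.87.
Round up.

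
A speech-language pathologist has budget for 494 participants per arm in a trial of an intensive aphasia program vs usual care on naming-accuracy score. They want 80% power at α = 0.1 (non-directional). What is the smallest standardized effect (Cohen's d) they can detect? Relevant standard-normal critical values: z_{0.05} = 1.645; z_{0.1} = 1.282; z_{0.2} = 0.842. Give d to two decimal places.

d_min ≈ 0.16

For two independent groups of n = 494 each: d_min = (z_{α/2} + z_β)·√(2/n).
z-sum = 1.645 + 0.842 = 2.487.
d_min = 2.487 × √(2/494) = 2.487 × 0.0636 = 0.158.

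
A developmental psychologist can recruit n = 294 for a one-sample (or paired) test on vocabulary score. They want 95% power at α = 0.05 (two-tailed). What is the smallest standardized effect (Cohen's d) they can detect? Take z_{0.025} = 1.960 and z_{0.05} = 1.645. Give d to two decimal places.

d_min ≈ 0.21

For a single sample (or paired design) of n = 294: d_min = (z_{α/2} + z_β)/√n.
z-sum = 1.960 + 1.645 = 3.605.
d_min = 3.605 / √294 = 3.605 / 17.146 = 0.210.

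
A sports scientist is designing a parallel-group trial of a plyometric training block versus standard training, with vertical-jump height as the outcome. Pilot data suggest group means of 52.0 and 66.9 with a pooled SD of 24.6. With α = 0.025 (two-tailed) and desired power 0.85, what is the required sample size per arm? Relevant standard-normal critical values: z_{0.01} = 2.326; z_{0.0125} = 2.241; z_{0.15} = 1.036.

Cohen's d = |M₁ − M₂| / SD_pooled = |52.0 − 66.9| / 24.6 = 14.9 / 24.6 = 0.606.
For two independent groups with equal n: n = 2·((z_{α/2} + z_β) / d)².
z_{α/2} + z_β = 2.241 + 1.036 = 3.277.
n = 2 × (3.277 / 0.606)² = 2 × 5.408² = 2 × 29.24 = 58.5.
Round up to the next whole participant.

n = 59 per group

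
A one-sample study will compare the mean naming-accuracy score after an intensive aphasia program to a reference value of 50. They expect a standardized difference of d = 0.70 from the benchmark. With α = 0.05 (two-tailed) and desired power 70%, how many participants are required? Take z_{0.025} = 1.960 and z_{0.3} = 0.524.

n = 13

For a one-sample test: n = ((z_{α/2} + z_β) / d)².
z_{α/2} + z_β = 1.960 + 0.524 = 2.484.
n = (2.484 / 0.70)² = 3.549² = 12.59.
Round up.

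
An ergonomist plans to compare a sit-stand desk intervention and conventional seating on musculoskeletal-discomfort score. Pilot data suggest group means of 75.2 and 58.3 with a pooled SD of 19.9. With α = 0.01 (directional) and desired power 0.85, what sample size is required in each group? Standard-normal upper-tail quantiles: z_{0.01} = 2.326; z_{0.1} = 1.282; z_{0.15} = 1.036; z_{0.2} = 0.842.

Cohen's d = |M₁ − M₂| / SD_pooled = |75.2 − 58.3| / 19.9 = 16.9 / 19.9 = 0.849.
For two independent groups with equal n: n = 2·((z_{α} + z_β) / d)².
z_{α} + z_β = 2.326 + 1.036 = 3.362.
n = 2 × (3.362 / 0.849)² = 2 × 3.960² = 2 × 15.68 = 31.4.
Round up to the next whole participant.

n = 32 per group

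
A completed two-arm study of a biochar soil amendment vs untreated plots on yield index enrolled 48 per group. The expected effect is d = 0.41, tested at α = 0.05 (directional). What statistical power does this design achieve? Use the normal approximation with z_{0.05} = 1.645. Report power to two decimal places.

power ≈ 0.64

For two equal groups, power = Φ(d·√(n/2) − z_{α}).
d·√(n/2) = 0.41 × √(48/2) = 0.41 × 4.899 = 2.009.
z_β = 2.009 − 1.645 = 0.364.
Power = Φ(0.364) = 0.642.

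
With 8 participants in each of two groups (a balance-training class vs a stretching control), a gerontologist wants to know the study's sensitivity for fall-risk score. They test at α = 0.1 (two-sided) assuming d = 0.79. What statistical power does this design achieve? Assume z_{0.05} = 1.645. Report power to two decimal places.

For two equal groups, power = Φ(d·√(n/2) − z_{α/2}).
d·√(n/2) = 0.79 × √(8/2) = 0.79 × 2.000 = 1.580.
z_β = 1.580 − 1.645 = -0.065.
Power = Φ(-0.065) = 0.474.

power ≈ 0.47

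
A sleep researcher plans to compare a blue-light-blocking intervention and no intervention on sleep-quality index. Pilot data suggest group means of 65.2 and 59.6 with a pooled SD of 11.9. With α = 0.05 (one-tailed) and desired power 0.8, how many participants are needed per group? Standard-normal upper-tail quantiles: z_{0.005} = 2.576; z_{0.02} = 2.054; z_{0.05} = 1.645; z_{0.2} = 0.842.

Cohen's d = |M₁ − M₂| / SD_pooled = |65.2 − 59.6| / 11.9 = 5.6 / 11.9 = 0.471.
For two independent groups with equal n: n = 2·((z_{α} + z_β) / d)².
z_{α} + z_β = 1.645 + 0.842 = 2.487.
n = 2 × (2.487 / 0.471)² = 2 × 5.280² = 2 × 27.88 = 55.8.
Round up to the next whole participant.

n = 56 per group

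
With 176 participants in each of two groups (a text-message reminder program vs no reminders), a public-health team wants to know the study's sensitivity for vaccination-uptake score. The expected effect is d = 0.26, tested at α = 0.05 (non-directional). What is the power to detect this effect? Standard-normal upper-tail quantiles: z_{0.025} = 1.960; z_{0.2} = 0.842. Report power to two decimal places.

For two equal groups, power = Φ(d·√(n/2) − z_{α/2}).
d·√(n/2) = 0.26 × √(176/2) = 0.26 × 9.381 = 2.439.
z_β = 2.439 − 1.960 = 0.479.
Power = Φ(0.479) = 0.684.

power ≈ 0.68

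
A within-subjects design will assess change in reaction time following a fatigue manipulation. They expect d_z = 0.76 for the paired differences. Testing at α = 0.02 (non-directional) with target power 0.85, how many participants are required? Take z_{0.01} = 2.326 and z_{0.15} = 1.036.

n = 20 pairs

For a paired (one-sample on differences) test: n = ((z_{α/2} + z_β) / d)².
z_{α/2} + z_β = 2.326 + 1.036 = 3.362.
n = (3.362 / 0.76)² = 4.424² = 19.57.
Round up.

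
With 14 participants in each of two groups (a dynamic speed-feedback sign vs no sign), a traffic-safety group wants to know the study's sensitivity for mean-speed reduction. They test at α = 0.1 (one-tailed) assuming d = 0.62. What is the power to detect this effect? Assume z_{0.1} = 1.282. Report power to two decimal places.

For two equal groups, power = Φ(d·√(n/2) − z_{α}).
d·√(n/2) = 0.62 × √(14/2) = 0.62 × 2.646 = 1.640.
z_β = 1.640 − 1.282 = 0.358.
Power = Φ(0.358) = 0.640.

power ≈ 0.64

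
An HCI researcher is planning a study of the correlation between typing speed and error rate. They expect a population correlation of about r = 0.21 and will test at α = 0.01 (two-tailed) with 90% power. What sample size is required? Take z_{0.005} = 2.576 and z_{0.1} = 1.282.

Fisher's z: C = ½·ln((1+r)/(1−r)) = ½·ln(1.5316) = 0.2132.
n = ((z_{α/2} + z_β)/C)² + 3.
(2.576 + 1.282) / 0.2132 = 3.858 / 0.2132 = 18.096.
n = 18.096² + 3 = 327.45 + 3 = 330.5.
Round up.

n = 331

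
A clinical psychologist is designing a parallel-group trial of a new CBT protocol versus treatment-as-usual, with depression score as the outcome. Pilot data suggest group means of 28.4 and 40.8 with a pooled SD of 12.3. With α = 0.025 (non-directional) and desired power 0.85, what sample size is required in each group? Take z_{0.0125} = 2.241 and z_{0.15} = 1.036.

Cohen's d = |M₁ − M₂| / SD_pooled = |28.4 − 40.8| / 12.3 = 12.4 / 12.3 = 1.008.
For two independent groups with equal n: n = 2·((z_{α/2} + z_β) / d)².
z_{α/2} + z_β = 2.241 + 1.036 = 3.277.
n = 2 × (3.277 / 1.008)² = 2 × 3.251² = 2 × 10.57 = 21.1.
Round up to the next whole participant.

n = 22 per group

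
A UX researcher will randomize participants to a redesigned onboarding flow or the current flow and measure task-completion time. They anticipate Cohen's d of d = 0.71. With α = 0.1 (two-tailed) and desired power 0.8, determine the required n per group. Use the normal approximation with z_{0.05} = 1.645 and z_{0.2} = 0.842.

n = 25 per group

For two independent groups with equal n: n = 2·((z_{α/2} + z_β) / d)².
z_{α/2} + z_β = 1.645 + 0.842 = 2.487.
n = 2 × (2.487 / 0.71)² = 2 × 3.503² = 2 × 12.27 = 24.5.
Round up to the next whole participant.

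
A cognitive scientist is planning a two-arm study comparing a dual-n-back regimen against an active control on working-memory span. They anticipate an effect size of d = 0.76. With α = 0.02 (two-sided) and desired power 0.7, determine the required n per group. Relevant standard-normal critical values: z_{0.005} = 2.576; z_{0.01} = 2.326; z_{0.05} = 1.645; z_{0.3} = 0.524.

For two independent groups with equal n: n = 2·((z_{α/2} + z_β) / d)².
z_{α/2} + z_β = 2.326 + 0.524 = 2.850.
n = 2 × (2.850 / 0.76)² = 2 × 3.750² = 2 × 14.06 = 28.1.
Round up to the next whole participant.

n = 29 per group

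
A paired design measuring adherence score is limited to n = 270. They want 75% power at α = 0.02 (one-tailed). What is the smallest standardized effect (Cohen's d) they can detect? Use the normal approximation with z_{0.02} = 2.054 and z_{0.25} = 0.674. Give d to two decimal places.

For a single sample (or paired design) of n = 270: d_min = (z_{α} + z_β)/√n.
z-sum = 2.054 + 0.674 = 2.728.
d_min = 2.728 / √270 = 2.728 / 16.432 = 0.166.

d_min ≈ 0.17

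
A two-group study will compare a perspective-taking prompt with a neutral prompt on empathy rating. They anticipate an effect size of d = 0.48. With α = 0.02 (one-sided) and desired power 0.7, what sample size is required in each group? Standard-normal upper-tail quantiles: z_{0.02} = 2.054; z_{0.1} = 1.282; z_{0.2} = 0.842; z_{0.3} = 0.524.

For two independent groups with equal n: n = 2·((z_{α} + z_β) / d)².
z_{α} + z_β = 2.054 + 0.524 = 2.578.
n = 2 × (2.578 / 0.48)² = 2 × 5.371² = 2 × 28.85 = 57.7.
Round up to the next whole participant.

n = 58 per group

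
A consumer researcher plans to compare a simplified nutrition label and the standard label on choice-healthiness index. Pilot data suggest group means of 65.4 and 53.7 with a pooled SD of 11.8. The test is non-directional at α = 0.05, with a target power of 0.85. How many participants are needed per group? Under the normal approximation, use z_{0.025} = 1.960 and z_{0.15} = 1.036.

n = 19 per group

Cohen's d = |M₁ − M₂| / SD_pooled = |65.4 − 53.7| / 11.8 = 11.7 / 11.8 = 0.992.
For two independent groups with equal n: n = 2·((z_{α/2} + z_β) / d)².
z_{α/2} + z_β = 1.960 + 1.036 = 2.996.
n = 2 × (2.996 / 0.992)² = 2 × 3.020² = 2 × 9.12 = 18.2.
Round up to the next whole participant.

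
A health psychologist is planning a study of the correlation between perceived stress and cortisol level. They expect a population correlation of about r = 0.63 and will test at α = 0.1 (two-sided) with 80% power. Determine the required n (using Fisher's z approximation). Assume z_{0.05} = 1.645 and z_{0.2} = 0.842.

Fisher's z: C = ½·ln((1+r)/(1−r)) = ½·ln(4.4054) = 0.7414.
n = ((z_{α/2} + z_β)/C)² + 3.
(1.645 + 0.842) / 0.7414 = 2.487 / 0.7414 = 3.354.
n = 3.354² + 3 = 11.25 + 3 = 14.3.
Round up.

n = 15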